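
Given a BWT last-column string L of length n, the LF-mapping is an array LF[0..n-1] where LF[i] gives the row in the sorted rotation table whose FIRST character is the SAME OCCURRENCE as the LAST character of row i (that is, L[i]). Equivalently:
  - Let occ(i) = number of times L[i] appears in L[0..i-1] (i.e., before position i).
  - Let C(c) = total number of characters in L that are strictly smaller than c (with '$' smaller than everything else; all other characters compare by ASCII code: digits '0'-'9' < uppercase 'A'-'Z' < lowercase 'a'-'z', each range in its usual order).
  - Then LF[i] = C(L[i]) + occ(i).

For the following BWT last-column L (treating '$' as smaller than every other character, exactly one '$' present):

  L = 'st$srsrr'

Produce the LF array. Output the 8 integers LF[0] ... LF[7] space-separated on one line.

Char counts: '$':1, 'r':3, 's':3, 't':1
C (first-col start): C('$')=0, C('r')=1, C('s')=4, C('t')=7
L[0]='s': occ=0, LF[0]=C('s')+0=4+0=4
L[1]='t': occ=0, LF[1]=C('t')+0=7+0=7
L[2]='$': occ=0, LF[2]=C('$')+0=0+0=0
L[3]='s': occ=1, LF[3]=C('s')+1=4+1=5
L[4]='r': occ=0, LF[4]=C('r')+0=1+0=1
L[5]='s': occ=2, LF[5]=C('s')+2=4+2=6
L[6]='r': occ=1, LF[6]=C('r')+1=1+1=2
L[7]='r': occ=2, LF[7]=C('r')+2=1+2=3

Answer: 4 7 0 5 1 6 2 3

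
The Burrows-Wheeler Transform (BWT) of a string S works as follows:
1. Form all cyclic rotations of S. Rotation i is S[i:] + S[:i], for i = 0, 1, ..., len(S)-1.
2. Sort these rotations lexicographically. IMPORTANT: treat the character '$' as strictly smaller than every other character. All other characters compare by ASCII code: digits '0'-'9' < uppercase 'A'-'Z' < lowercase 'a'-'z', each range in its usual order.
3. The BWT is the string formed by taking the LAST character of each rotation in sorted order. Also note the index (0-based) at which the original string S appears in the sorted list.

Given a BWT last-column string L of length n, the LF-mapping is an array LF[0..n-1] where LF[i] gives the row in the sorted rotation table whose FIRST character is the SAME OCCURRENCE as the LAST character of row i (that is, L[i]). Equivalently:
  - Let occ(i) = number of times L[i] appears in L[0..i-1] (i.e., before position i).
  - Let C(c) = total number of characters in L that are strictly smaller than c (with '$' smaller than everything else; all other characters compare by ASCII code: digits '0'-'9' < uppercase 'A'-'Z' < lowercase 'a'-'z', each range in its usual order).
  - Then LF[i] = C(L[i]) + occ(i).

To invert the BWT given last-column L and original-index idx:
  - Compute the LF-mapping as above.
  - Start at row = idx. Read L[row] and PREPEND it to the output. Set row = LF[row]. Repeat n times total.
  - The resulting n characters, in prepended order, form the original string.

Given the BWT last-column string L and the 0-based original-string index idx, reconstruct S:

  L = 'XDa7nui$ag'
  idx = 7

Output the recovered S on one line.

LF mapping: 3 2 4 1 8 9 7 0 5 6
Walk LF starting at row 7, prepending L[row]:
  step 1: row=7, L[7]='$', prepend. Next row=LF[7]=0
  step 2: row=0, L[0]='X', prepend. Next row=LF[0]=3
  step 3: row=3, L[3]='7', prepend. Next row=LF[3]=1
  step 4: row=1, L[1]='D', prepend. Next row=LF[1]=2
  step 5: row=2, L[2]='a', prepend. Next row=LF[2]=4
  step 6: row=4, L[4]='n', prepend. Next row=LF[4]=8
  step 7: row=8, L[8]='a', prepend. Next row=LF[8]=5
  step 8: row=5, L[5]='u', prepend. Next row=LF[5]=9
  step 9: row=9, L[9]='g', prepend. Next row=LF[9]=6
  step 10: row=6, L[6]='i', prepend. Next row=LF[6]=7
Reversed output: iguanaD7X$

Answer: iguanaD7X$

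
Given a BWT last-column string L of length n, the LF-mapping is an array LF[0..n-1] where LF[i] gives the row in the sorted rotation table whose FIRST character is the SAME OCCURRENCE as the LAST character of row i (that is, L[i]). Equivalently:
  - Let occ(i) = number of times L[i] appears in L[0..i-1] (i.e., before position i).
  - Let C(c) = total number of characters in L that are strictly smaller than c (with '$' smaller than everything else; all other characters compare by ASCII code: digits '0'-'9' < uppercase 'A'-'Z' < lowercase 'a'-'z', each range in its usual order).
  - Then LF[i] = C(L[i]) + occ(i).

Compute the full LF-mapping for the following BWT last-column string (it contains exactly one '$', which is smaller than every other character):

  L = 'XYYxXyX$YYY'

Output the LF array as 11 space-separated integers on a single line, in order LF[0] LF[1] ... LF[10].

Answer: 1 4 5 9 2 10 3 0 6 7 8

Derivation:
Char counts: '$':1, 'X':3, 'Y':5, 'x':1, 'y':1
C (first-col start): C('$')=0, C('X')=1, C('Y')=4, C('x')=9, C('y')=10
L[0]='X': occ=0, LF[0]=C('X')+0=1+0=1
L[1]='Y': occ=0, LF[1]=C('Y')+0=4+0=4
L[2]='Y': occ=1, LF[2]=C('Y')+1=4+1=5
L[3]='x': occ=0, LF[3]=C('x')+0=9+0=9
L[4]='X': occ=1, LF[4]=C('X')+1=1+1=2
L[5]='y': occ=0, LF[5]=C('y')+0=10+0=10
L[6]='X': occ=2, LF[6]=C('X')+2=1+2=3
L[7]='$': occ=0, LF[7]=C('$')+0=0+0=0
L[8]='Y': occ=2, LF[8]=C('Y')+2=4+2=6
L[9]='Y': occ=3, LF[9]=C('Y')+3=4+3=7
L[10]='Y': occ=4, LF[10]=C('Y')+4=4+4=8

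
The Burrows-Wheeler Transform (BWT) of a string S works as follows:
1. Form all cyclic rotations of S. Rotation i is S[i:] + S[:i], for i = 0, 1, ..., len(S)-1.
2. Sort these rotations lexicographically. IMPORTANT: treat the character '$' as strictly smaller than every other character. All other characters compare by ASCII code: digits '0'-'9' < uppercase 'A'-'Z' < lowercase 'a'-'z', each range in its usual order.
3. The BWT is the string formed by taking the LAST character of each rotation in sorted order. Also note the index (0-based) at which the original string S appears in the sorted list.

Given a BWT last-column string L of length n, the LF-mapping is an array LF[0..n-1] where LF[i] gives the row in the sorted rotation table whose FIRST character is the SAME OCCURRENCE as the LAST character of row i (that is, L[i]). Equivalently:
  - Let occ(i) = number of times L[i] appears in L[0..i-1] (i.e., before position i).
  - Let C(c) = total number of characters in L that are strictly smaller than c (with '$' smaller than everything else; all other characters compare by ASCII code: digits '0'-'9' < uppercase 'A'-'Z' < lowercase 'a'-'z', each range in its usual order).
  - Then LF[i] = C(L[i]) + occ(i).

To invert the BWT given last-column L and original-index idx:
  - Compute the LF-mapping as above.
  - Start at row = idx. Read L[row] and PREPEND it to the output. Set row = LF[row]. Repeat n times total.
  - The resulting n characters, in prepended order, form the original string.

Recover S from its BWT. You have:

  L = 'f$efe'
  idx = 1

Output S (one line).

LF mapping: 3 0 1 4 2
Walk LF starting at row 1, prepending L[row]:
  step 1: row=1, L[1]='$', prepend. Next row=LF[1]=0
  step 2: row=0, L[0]='f', prepend. Next row=LF[0]=3
  step 3: row=3, L[3]='f', prepend. Next row=LF[3]=4
  step 4: row=4, L[4]='e', prepend. Next row=LF[4]=2
  step 5: row=2, L[2]='e', prepend. Next row=LF[2]=1
Reversed output: eeff$

Answer: eeff$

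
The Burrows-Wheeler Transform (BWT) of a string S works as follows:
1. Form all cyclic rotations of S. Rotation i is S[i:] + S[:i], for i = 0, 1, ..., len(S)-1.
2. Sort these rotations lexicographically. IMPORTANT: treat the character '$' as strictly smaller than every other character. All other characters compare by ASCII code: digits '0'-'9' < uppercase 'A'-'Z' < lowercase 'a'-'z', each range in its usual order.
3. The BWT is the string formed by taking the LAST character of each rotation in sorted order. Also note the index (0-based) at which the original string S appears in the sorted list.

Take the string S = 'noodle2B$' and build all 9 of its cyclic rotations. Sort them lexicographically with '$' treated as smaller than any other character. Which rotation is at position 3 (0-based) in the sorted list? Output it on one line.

All 9 rotations (rotation i = S[i:]+S[:i]):
  rot[0] = noodle2B$
  rot[1] = oodle2B$n
  rot[2] = odle2B$no
  rot[3] = dle2B$noo
  rot[4] = le2B$nood
  rot[5] = e2B$noodl
  rot[6] = 2B$noodle
  rot[7] = B$noodle2
  rot[8] = $noodle2B
Sorted (with $ < everything):
  sorted[0] = $noodle2B
  sorted[1] = 2B$noodle
  sorted[2] = B$noodle2
  sorted[3] = dle2B$noo
  sorted[4] = e2B$noodl
  sorted[5] = le2B$nood
  sorted[6] = noodle2B$
  sorted[7] = odle2B$no
  sorted[8] = oodle2B$n
sorted[3] = dle2B$noo

Answer: dle2B$noo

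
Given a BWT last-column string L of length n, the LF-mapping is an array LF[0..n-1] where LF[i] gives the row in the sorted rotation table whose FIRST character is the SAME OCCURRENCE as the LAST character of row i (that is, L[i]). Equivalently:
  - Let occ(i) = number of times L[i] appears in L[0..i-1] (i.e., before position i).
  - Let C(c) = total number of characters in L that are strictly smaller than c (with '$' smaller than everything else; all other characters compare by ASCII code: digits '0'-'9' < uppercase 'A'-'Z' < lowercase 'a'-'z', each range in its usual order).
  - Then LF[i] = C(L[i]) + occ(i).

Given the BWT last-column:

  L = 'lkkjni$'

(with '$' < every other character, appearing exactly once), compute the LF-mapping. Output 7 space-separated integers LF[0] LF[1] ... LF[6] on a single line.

Answer: 5 3 4 2 6 1 0

Derivation:
Char counts: '$':1, 'i':1, 'j':1, 'k':2, 'l':1, 'n':1
C (first-col start): C('$')=0, C('i')=1, C('j')=2, C('k')=3, C('l')=5, C('n')=6
L[0]='l': occ=0, LF[0]=C('l')+0=5+0=5
L[1]='k': occ=0, LF[1]=C('k')+0=3+0=3
L[2]='k': occ=1, LF[2]=C('k')+1=3+1=4
L[3]='j': occ=0, LF[3]=C('j')+0=2+0=2
L[4]='n': occ=0, LF[4]=C('n')+0=6+0=6
L[5]='i': occ=0, LF[5]=C('i')+0=1+0=1
L[6]='$': occ=0, LF[6]=C('$')+0=0+0=0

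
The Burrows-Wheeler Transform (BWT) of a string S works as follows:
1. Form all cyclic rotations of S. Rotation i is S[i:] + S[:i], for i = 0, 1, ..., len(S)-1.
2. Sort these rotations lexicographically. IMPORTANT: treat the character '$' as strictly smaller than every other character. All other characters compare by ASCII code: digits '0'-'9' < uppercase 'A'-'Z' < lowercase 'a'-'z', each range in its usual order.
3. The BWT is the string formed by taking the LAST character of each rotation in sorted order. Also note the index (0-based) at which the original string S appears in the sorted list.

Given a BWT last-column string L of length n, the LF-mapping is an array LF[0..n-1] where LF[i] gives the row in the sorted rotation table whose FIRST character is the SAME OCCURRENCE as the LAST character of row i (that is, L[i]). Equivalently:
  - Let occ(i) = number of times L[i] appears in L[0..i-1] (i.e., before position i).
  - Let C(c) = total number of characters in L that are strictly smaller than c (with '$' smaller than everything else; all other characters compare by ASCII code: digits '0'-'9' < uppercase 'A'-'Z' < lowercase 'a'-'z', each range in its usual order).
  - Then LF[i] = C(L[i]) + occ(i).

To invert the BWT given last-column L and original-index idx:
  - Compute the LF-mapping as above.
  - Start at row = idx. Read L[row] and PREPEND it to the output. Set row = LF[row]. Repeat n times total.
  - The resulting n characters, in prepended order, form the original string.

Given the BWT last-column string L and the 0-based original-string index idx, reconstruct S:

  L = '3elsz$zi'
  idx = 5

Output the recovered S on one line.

LF mapping: 1 2 4 5 6 0 7 3
Walk LF starting at row 5, prepending L[row]:
  step 1: row=5, L[5]='$', prepend. Next row=LF[5]=0
  step 2: row=0, L[0]='3', prepend. Next row=LF[0]=1
  step 3: row=1, L[1]='e', prepend. Next row=LF[1]=2
  step 4: row=2, L[2]='l', prepend. Next row=LF[2]=4
  step 5: row=4, L[4]='z', prepend. Next row=LF[4]=6
  step 6: row=6, L[6]='z', prepend. Next row=LF[6]=7
  step 7: row=7, L[7]='i', prepend. Next row=LF[7]=3
  step 8: row=3, L[3]='s', prepend. Next row=LF[3]=5
Reversed output: sizzle3$

Answer: sizzle3$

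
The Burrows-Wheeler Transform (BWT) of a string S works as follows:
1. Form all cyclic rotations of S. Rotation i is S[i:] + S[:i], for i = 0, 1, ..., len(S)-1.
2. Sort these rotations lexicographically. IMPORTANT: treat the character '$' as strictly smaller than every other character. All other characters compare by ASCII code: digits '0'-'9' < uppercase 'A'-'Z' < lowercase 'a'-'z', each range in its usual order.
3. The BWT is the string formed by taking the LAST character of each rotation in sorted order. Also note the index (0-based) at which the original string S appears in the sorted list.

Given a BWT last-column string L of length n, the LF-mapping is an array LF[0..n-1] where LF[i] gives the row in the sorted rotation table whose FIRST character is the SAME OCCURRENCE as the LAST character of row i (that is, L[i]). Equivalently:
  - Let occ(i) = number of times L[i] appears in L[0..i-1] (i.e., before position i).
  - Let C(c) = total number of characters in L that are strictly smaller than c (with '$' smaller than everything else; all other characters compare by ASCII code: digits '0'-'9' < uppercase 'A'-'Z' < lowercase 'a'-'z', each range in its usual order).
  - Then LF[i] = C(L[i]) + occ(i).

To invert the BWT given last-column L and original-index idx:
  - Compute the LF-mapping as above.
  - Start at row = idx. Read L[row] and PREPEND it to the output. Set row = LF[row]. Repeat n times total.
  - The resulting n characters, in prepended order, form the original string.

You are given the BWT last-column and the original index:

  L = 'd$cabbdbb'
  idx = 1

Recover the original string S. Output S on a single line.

Answer: abbdcbbd$

Derivation:
LF mapping: 7 0 6 1 2 3 8 4 5
Walk LF starting at row 1, prepending L[row]:
  step 1: row=1, L[1]='$', prepend. Next row=LF[1]=0
  step 2: row=0, L[0]='d', prepend. Next row=LF[0]=7
  step 3: row=7, L[7]='b', prepend. Next row=LF[7]=4
  step 4: row=4, L[4]='b', prepend. Next row=LF[4]=2
  step 5: row=2, L[2]='c', prepend. Next row=LF[2]=6
  step 6: row=6, L[6]='d', prepend. Next row=LF[6]=8
  step 7: row=8, L[8]='b', prepend. Next row=LF[8]=5
  step 8: row=5, L[5]='b', prepend. Next row=LF[5]=3
  step 9: row=3, L[3]='a', prepend. Next row=LF[3]=1
Reversed output: abbdcbbd$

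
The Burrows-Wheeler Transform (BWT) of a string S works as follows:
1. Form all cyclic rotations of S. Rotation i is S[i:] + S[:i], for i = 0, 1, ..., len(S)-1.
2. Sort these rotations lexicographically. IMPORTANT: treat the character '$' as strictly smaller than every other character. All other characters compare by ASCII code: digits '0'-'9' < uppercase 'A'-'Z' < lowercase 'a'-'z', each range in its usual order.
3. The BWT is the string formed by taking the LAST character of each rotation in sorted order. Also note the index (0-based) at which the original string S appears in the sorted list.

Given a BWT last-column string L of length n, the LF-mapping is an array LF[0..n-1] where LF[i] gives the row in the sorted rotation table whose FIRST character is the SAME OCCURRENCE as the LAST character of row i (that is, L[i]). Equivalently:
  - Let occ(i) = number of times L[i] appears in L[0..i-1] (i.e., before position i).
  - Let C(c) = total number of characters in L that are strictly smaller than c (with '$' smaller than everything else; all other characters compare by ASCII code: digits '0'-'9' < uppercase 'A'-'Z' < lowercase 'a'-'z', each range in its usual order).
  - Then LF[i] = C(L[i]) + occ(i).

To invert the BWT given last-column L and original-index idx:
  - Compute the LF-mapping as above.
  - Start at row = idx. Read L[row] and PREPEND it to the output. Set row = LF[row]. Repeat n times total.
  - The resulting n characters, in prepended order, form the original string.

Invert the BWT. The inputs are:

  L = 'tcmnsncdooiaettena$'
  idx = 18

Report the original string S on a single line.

LF mapping: 16 3 9 10 15 11 4 5 13 14 8 1 6 17 18 7 12 2 0
Walk LF starting at row 18, prepending L[row]:
  step 1: row=18, L[18]='$', prepend. Next row=LF[18]=0
  step 2: row=0, L[0]='t', prepend. Next row=LF[0]=16
  step 3: row=16, L[16]='n', prepend. Next row=LF[16]=12
  step 4: row=12, L[12]='e', prepend. Next row=LF[12]=6
  step 5: row=6, L[6]='c', prepend. Next row=LF[6]=4
  step 6: row=4, L[4]='s', prepend. Next row=LF[4]=15
  step 7: row=15, L[15]='e', prepend. Next row=LF[15]=7
  step 8: row=7, L[7]='d', prepend. Next row=LF[7]=5
  step 9: row=5, L[5]='n', prepend. Next row=LF[5]=11
  step 10: row=11, L[11]='a', prepend. Next row=LF[11]=1
  step 11: row=1, L[1]='c', prepend. Next row=LF[1]=3
  step 12: row=3, L[3]='n', prepend. Next row=LF[3]=10
  step 13: row=10, L[10]='i', prepend. Next row=LF[10]=8
  step 14: row=8, L[8]='o', prepend. Next row=LF[8]=13
  step 15: row=13, L[13]='t', prepend. Next row=LF[13]=17
  step 16: row=17, L[17]='a', prepend. Next row=LF[17]=2
  step 17: row=2, L[2]='m', prepend. Next row=LF[2]=9
  step 18: row=9, L[9]='o', prepend. Next row=LF[9]=14
  step 19: row=14, L[14]='t', prepend. Next row=LF[14]=18
Reversed output: tomatoincandescent$

Answer: tomatoincandescent$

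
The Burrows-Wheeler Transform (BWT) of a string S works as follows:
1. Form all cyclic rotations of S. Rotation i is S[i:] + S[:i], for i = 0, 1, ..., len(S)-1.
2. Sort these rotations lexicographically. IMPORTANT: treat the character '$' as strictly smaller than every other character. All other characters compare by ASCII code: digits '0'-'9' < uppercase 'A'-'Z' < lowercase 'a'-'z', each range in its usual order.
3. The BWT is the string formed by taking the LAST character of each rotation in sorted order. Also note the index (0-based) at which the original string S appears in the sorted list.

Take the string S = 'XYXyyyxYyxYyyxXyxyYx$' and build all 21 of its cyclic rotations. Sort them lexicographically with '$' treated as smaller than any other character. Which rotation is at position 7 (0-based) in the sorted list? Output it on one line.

All 21 rotations (rotation i = S[i:]+S[:i]):
  rot[0] = XYXyyyxYyxYyyxXyxyYx$
  rot[1] = YXyyyxYyxYyyxXyxyYx$X
  rot[2] = XyyyxYyxYyyxXyxyYx$XY
  rot[3] = yyyxYyxYyyxXyxyYx$XYX
  rot[4] = yyxYyxYyyxXyxyYx$XYXy
  rot[5] = yxYyxYyyxXyxyYx$XYXyy
  rot[6] = xYyxYyyxXyxyYx$XYXyyy
  rot[7] = YyxYyyxXyxyYx$XYXyyyx
  rot[8] = yxYyyxXyxyYx$XYXyyyxY
  rot[9] = xYyyxXyxyYx$XYXyyyxYy
  rot[10] = YyyxXyxyYx$XYXyyyxYyx
  rot[11] = yyxXyxyYx$XYXyyyxYyxY
  rot[12] = yxXyxyYx$XYXyyyxYyxYy
  rot[13] = xXyxyYx$XYXyyyxYyxYyy
  rot[14] = XyxyYx$XYXyyyxYyxYyyx
  rot[15] = yxyYx$XYXyyyxYyxYyyxX
  rot[16] = xyYx$XYXyyyxYyxYyyxXy
  rot[17] = yYx$XYXyyyxYyxYyyxXyx
  rot[18] = Yx$XYXyyyxYyxYyyxXyxy
  rot[19] = x$XYXyyyxYyxYyyxXyxyY
  rot[20] = $XYXyyyxYyxYyyxXyxyYx
Sorted (with $ < everything):
  sorted[0] = $XYXyyyxYyxYyyxXyxyYx
  sorted[1] = XYXyyyxYyxYyyxXyxyYx$
  sorted[2] = XyxyYx$XYXyyyxYyxYyyx
  sorted[3] = XyyyxYyxYyyxXyxyYx$XY
  sorted[4] = YXyyyxYyxYyyxXyxyYx$X
  sorted[5] = Yx$XYXyyyxYyxYyyxXyxy
  sorted[6] = YyxYyyxXyxyYx$XYXyyyx
  sorted[7] = YyyxXyxyYx$XYXyyyxYyx
  sorted[8] = x$XYXyyyxYyxYyyxXyxyY
  sorted[9] = xXyxyYx$XYXyyyxYyxYyy
  sorted[10] = xYyxYyyxXyxyYx$XYXyyy
  sorted[11] = xYyyxXyxyYx$XYXyyyxYy
  sorted[12] = xyYx$XYXyyyxYyxYyyxXy
  sorted[13] = yYx$XYXyyyxYyxYyyxXyx
  sorted[14] = yxXyxyYx$XYXyyyxYyxYy
  sorted[15] = yxYyxYyyxXyxyYx$XYXyy
  sorted[16] = yxYyyxXyxyYx$XYXyyyxY
  sorted[17] = yxyYx$XYXyyyxYyxYyyxX
  sorted[18] = yyxXyxyYx$XYXyyyxYyxY
  sorted[19] = yyxYyxYyyxXyxyYx$XYXy
  sorted[20] = yyyxYyxYyyxXyxyYx$XYX
sorted[7] = YyyxXyxyYx$XYXyyyxYyx

Answer: YyyxXyxyYx$XYXyyyxYyx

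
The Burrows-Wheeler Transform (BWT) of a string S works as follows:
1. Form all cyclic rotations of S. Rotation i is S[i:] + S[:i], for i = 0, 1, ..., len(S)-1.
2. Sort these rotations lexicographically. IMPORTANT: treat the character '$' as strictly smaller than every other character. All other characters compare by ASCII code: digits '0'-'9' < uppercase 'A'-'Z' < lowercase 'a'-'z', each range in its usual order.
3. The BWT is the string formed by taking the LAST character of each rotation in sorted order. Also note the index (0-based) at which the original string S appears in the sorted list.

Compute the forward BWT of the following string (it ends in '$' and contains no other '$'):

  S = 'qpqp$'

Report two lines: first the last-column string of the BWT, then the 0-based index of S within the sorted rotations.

All 5 rotations (rotation i = S[i:]+S[:i]):
  rot[0] = qpqp$
  rot[1] = pqp$q
  rot[2] = qp$qp
  rot[3] = p$qpq
  rot[4] = $qpqp
Sorted (with $ < everything):
  sorted[0] = $qpqp  (last char: 'p')
  sorted[1] = p$qpq  (last char: 'q')
  sorted[2] = pqp$q  (last char: 'q')
  sorted[3] = qp$qp  (last char: 'p')
  sorted[4] = qpqp$  (last char: '$')
Last column: pqqp$
Original string S is at sorted index 4

Answer: pqqp$
4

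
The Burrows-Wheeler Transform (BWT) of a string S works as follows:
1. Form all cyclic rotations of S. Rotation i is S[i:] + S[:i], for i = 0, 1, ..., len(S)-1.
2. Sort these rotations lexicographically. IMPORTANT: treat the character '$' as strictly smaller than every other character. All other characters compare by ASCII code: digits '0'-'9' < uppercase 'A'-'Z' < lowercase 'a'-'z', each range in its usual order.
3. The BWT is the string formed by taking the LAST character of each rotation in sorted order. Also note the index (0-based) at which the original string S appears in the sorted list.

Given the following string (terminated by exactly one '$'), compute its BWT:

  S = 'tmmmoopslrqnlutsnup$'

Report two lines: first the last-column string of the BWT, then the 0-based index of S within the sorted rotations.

Answer: psntmmqsmouorlpt$unl
16

Derivation:
All 20 rotations (rotation i = S[i:]+S[:i]):
  rot[0] = tmmmoopslrqnlutsnup$
  rot[1] = mmmoopslrqnlutsnup$t
  rot[2] = mmoopslrqnlutsnup$tm
  rot[3] = moopslrqnlutsnup$tmm
  rot[4] = oopslrqnlutsnup$tmmm
  rot[5] = opslrqnlutsnup$tmmmo
  rot[6] = pslrqnlutsnup$tmmmoo
  rot[7] = slrqnlutsnup$tmmmoop
  rot[8] = lrqnlutsnup$tmmmoops
  rot[9] = rqnlutsnup$tmmmoopsl
  rot[10] = qnlutsnup$tmmmoopslr
  rot[11] = nlutsnup$tmmmoopslrq
  rot[12] = lutsnup$tmmmoopslrqn
  rot[13] = utsnup$tmmmoopslrqnl
  rot[14] = tsnup$tmmmoopslrqnlu
  rot[15] = snup$tmmmoopslrqnlut
  rot[16] = nup$tmmmoopslrqnluts
  rot[17] = up$tmmmoopslrqnlutsn
  rot[18] = p$tmmmoopslrqnlutsnu
  rot[19] = $tmmmoopslrqnlutsnup
Sorted (with $ < everything):
  sorted[0] = $tmmmoopslrqnlutsnup  (last char: 'p')
  sorted[1] = lrqnlutsnup$tmmmoops  (last char: 's')
  sorted[2] = lutsnup$tmmmoopslrqn  (last char: 'n')
  sorted[3] = mmmoopslrqnlutsnup$t  (last char: 't')
  sorted[4] = mmoopslrqnlutsnup$tm  (last char: 'm')
  sorted[5] = moopslrqnlutsnup$tmm  (last char: 'm')
  sorted[6] = nlutsnup$tmmmoopslrq  (last char: 'q')
  sorted[7] = nup$tmmmoopslrqnluts  (last char: 's')
  sorted[8] = oopslrqnlutsnup$tmmm  (last char: 'm')
  sorted[9] = opslrqnlutsnup$tmmmo  (last char: 'o')
  sorted[10] = p$tmmmoopslrqnlutsnu  (last char: 'u')
  sorted[11] = pslrqnlutsnup$tmmmoo  (last char: 'o')
  sorted[12] = qnlutsnup$tmmmoopslr  (last char: 'r')
  sorted[13] = rqnlutsnup$tmmmoopsl  (last char: 'l')
  sorted[14] = slrqnlutsnup$tmmmoop  (last char: 'p')
  sorted[15] = snup$tmmmoopslrqnlut  (last char: 't')
  sorted[16] = tmmmoopslrqnlutsnup$  (last char: '$')
  sorted[17] = tsnup$tmmmoopslrqnlu  (last char: 'u')
  sorted[18] = up$tmmmoopslrqnlutsn  (last char: 'n')
  sorted[19] = utsnup$tmmmoopslrqnl  (last char: 'l')
Last column: psntmmqsmouorlpt$unl
Original string S is at sorted index 16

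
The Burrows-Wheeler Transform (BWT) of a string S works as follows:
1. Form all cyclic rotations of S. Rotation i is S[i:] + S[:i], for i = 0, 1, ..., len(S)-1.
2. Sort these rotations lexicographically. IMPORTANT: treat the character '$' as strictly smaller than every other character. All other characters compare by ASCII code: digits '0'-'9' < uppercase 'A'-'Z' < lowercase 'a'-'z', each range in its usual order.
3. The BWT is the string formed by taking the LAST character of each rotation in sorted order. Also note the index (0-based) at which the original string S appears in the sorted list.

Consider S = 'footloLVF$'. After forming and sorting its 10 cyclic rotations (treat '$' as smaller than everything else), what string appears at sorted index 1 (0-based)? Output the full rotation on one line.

Answer: F$footloLV

Derivation:
All 10 rotations (rotation i = S[i:]+S[:i]):
  rot[0] = footloLVF$
  rot[1] = ootloLVF$f
  rot[2] = otloLVF$fo
  rot[3] = tloLVF$foo
  rot[4] = loLVF$foot
  rot[5] = oLVF$footl
  rot[6] = LVF$footlo
  rot[7] = VF$footloL
  rot[8] = F$footloLV
  rot[9] = $footloLVF
Sorted (with $ < everything):
  sorted[0] = $footloLVF
  sorted[1] = F$footloLV
  sorted[2] = LVF$footlo
  sorted[3] = VF$footloL
  sorted[4] = footloLVF$
  sorted[5] = loLVF$foot
  sorted[6] = oLVF$footl
  sorted[7] = ootloLVF$f
  sorted[8] = otloLVF$fo
  sorted[9] = tloLVF$foo
sorted[1] = F$footloLV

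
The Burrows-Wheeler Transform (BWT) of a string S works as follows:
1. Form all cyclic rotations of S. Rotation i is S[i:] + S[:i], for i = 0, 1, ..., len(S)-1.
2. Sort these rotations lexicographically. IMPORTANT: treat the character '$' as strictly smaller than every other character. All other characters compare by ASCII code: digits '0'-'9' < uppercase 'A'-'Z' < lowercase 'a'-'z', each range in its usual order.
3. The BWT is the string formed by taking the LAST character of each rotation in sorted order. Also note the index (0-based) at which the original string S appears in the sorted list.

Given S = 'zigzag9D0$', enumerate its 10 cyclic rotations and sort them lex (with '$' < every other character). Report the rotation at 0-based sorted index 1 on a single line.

All 10 rotations (rotation i = S[i:]+S[:i]):
  rot[0] = zigzag9D0$
  rot[1] = igzag9D0$z
  rot[2] = gzag9D0$zi
  rot[3] = zag9D0$zig
  rot[4] = ag9D0$zigz
  rot[5] = g9D0$zigza
  rot[6] = 9D0$zigzag
  rot[7] = D0$zigzag9
  rot[8] = 0$zigzag9D
  rot[9] = $zigzag9D0
Sorted (with $ < everything):
  sorted[0] = $zigzag9D0
  sorted[1] = 0$zigzag9D
  sorted[2] = 9D0$zigzag
  sorted[3] = D0$zigzag9
  sorted[4] = ag9D0$zigz
  sorted[5] = g9D0$zigza
  sorted[6] = gzag9D0$zi
  sorted[7] = igzag9D0$z
  sorted[8] = zag9D0$zig
  sorted[9] = zigzag9D0$
sorted[1] = 0$zigzag9D

Answer: 0$zigzag9D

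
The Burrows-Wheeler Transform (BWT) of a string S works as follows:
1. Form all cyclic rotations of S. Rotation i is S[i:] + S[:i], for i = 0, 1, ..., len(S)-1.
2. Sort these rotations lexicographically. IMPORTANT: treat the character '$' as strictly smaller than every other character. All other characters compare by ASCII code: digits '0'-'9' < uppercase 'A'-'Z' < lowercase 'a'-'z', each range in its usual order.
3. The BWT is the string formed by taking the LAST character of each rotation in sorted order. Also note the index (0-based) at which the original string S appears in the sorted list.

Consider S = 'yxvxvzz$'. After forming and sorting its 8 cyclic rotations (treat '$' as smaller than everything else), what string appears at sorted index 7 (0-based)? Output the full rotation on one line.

Answer: zz$yxvxv

Derivation:
All 8 rotations (rotation i = S[i:]+S[:i]):
  rot[0] = yxvxvzz$
  rot[1] = xvxvzz$y
  rot[2] = vxvzz$yx
  rot[3] = xvzz$yxv
  rot[4] = vzz$yxvx
  rot[5] = zz$yxvxv
  rot[6] = z$yxvxvz
  rot[7] = $yxvxvzz
Sorted (with $ < everything):
  sorted[0] = $yxvxvzz
  sorted[1] = vxvzz$yx
  sorted[2] = vzz$yxvx
  sorted[3] = xvxvzz$y
  sorted[4] = xvzz$yxv
  sorted[5] = yxvxvzz$
  sorted[6] = z$yxvxvz
  sorted[7] = zz$yxvxv
sorted[7] = zz$yxvxv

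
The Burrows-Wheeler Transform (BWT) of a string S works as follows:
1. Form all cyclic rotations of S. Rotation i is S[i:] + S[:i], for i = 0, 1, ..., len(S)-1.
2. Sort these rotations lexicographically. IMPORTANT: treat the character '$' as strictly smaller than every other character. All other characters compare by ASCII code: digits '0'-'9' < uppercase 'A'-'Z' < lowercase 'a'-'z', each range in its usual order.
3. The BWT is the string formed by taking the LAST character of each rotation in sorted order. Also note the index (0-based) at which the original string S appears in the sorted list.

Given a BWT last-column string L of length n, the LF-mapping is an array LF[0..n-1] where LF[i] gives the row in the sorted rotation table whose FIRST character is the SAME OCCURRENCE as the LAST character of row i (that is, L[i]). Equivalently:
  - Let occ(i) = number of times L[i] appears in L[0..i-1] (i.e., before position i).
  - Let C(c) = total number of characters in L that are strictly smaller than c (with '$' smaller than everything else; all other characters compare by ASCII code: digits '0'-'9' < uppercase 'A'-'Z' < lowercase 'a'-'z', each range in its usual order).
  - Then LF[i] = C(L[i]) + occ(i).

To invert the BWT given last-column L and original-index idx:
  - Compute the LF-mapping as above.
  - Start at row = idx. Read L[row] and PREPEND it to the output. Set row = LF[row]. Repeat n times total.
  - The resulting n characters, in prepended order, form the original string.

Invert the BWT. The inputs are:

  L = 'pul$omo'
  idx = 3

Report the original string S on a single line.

LF mapping: 5 6 1 0 3 2 4
Walk LF starting at row 3, prepending L[row]:
  step 1: row=3, L[3]='$', prepend. Next row=LF[3]=0
  step 2: row=0, L[0]='p', prepend. Next row=LF[0]=5
  step 3: row=5, L[5]='m', prepend. Next row=LF[5]=2
  step 4: row=2, L[2]='l', prepend. Next row=LF[2]=1
  step 5: row=1, L[1]='u', prepend. Next row=LF[1]=6
  step 6: row=6, L[6]='o', prepend. Next row=LF[6]=4
  step 7: row=4, L[4]='o', prepend. Next row=LF[4]=3
Reversed output: ooulmp$

Answer: ooulmp$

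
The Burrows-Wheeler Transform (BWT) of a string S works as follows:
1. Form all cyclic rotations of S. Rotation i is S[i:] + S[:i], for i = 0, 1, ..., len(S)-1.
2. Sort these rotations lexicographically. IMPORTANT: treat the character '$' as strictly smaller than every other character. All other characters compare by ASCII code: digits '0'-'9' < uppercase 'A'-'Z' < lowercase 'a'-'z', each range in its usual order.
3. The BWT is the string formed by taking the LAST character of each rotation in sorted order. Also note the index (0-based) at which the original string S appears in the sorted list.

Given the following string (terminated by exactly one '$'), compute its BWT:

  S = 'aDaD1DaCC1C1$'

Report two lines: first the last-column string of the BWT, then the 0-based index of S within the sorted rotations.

Answer: 1CCD1Caa1aDD$
12

Derivation:
All 13 rotations (rotation i = S[i:]+S[:i]):
  rot[0] = aDaD1DaCC1C1$
  rot[1] = DaD1DaCC1C1$a
  rot[2] = aD1DaCC1C1$aD
  rot[3] = D1DaCC1C1$aDa
  rot[4] = 1DaCC1C1$aDaD
  rot[5] = DaCC1C1$aDaD1
  rot[6] = aCC1C1$aDaD1D
  rot[7] = CC1C1$aDaD1Da
  rot[8] = C1C1$aDaD1DaC
  rot[9] = 1C1$aDaD1DaCC
  rot[10] = C1$aDaD1DaCC1
  rot[11] = 1$aDaD1DaCC1C
  rot[12] = $aDaD1DaCC1C1
Sorted (with $ < everything):
  sorted[0] = $aDaD1DaCC1C1  (last char: '1')
  sorted[1] = 1$aDaD1DaCC1C  (last char: 'C')
  sorted[2] = 1C1$aDaD1DaCC  (last char: 'C')
  sorted[3] = 1DaCC1C1$aDaD  (last char: 'D')
  sorted[4] = C1$aDaD1DaCC1  (last char: '1')
  sorted[5] = C1C1$aDaD1DaC  (last char: 'C')
  sorted[6] = CC1C1$aDaD1Da  (last char: 'a')
  sorted[7] = D1DaCC1C1$aDa  (last char: 'a')
  sorted[8] = DaCC1C1$aDaD1  (last char: '1')
  sorted[9] = DaD1DaCC1C1$a  (last char: 'a')
  sorted[10] = aCC1C1$aDaD1D  (last char: 'D')
  sorted[11] = aD1DaCC1C1$aD  (last char: 'D')
  sorted[12] = aDaD1DaCC1C1$  (last char: '$')
Last column: 1CCD1Caa1aDD$
Original string S is at sorted index 12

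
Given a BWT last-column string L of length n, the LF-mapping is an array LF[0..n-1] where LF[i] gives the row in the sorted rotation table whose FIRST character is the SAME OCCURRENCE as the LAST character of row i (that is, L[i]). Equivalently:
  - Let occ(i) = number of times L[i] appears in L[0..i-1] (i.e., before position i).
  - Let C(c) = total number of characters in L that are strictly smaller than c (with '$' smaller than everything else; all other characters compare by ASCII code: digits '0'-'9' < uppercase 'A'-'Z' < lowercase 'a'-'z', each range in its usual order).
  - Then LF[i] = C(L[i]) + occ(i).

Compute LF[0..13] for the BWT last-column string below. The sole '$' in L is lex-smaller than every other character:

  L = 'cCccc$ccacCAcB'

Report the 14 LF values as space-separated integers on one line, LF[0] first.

Answer: 6 3 7 8 9 0 10 11 5 12 4 1 13 2

Derivation:
Char counts: '$':1, 'A':1, 'B':1, 'C':2, 'a':1, 'c':8
C (first-col start): C('$')=0, C('A')=1, C('B')=2, C('C')=3, C('a')=5, C('c')=6
L[0]='c': occ=0, LF[0]=C('c')+0=6+0=6
L[1]='C': occ=0, LF[1]=C('C')+0=3+0=3
L[2]='c': occ=1, LF[2]=C('c')+1=6+1=7
L[3]='c': occ=2, LF[3]=C('c')+2=6+2=8
L[4]='c': occ=3, LF[4]=C('c')+3=6+3=9
L[5]='$': occ=0, LF[5]=C('$')+0=0+0=0
L[6]='c': occ=4, LF[6]=C('c')+4=6+4=10
L[7]='c': occ=5, LF[7]=C('c')+5=6+5=11
L[8]='a': occ=0, LF[8]=C('a')+0=5+0=5
L[9]='c': occ=6, LF[9]=C('c')+6=6+6=12
L[10]='C': occ=1, LF[10]=C('C')+1=3+1=4
L[11]='A': occ=0, LF[11]=C('A')+0=1+0=1
L[12]='c': occ=7, LF[12]=C('c')+7=6+7=13
L[13]='B': occ=0, LF[13]=C('B')+0=2+0=2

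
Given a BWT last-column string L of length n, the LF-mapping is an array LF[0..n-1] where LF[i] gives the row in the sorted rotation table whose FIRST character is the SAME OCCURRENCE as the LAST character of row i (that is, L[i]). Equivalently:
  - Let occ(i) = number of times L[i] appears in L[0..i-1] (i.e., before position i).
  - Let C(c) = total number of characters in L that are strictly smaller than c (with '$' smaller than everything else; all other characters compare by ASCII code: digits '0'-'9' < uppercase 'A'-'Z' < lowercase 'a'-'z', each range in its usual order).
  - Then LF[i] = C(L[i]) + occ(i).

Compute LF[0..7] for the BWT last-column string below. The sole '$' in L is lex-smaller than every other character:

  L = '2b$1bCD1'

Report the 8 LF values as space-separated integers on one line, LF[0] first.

Char counts: '$':1, '1':2, '2':1, 'C':1, 'D':1, 'b':2
C (first-col start): C('$')=0, C('1')=1, C('2')=3, C('C')=4, C('D')=5, C('b')=6
L[0]='2': occ=0, LF[0]=C('2')+0=3+0=3
L[1]='b': occ=0, LF[1]=C('b')+0=6+0=6
L[2]='$': occ=0, LF[2]=C('$')+0=0+0=0
L[3]='1': occ=0, LF[3]=C('1')+0=1+0=1
L[4]='b': occ=1, LF[4]=C('b')+1=6+1=7
L[5]='C': occ=0, LF[5]=C('C')+0=4+0=4
L[6]='D': occ=0, LF[6]=C('D')+0=5+0=5
L[7]='1': occ=1, LF[7]=C('1')+1=1+1=2

Answer: 3 6 0 1 7 4 5 2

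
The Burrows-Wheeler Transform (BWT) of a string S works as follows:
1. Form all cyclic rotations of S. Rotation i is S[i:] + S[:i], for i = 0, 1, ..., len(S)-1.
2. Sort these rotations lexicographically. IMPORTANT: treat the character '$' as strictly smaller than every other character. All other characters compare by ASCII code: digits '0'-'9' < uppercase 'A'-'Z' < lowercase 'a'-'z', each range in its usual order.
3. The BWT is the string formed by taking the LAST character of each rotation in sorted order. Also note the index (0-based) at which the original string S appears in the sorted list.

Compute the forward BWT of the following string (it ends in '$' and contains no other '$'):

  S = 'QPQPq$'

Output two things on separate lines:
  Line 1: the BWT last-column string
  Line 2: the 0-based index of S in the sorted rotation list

All 6 rotations (rotation i = S[i:]+S[:i]):
  rot[0] = QPQPq$
  rot[1] = PQPq$Q
  rot[2] = QPq$QP
  rot[3] = Pq$QPQ
  rot[4] = q$QPQP
  rot[5] = $QPQPq
Sorted (with $ < everything):
  sorted[0] = $QPQPq  (last char: 'q')
  sorted[1] = PQPq$Q  (last char: 'Q')
  sorted[2] = Pq$QPQ  (last char: 'Q')
  sorted[3] = QPQPq$  (last char: '$')
  sorted[4] = QPq$QP  (last char: 'P')
  sorted[5] = q$QPQP  (last char: 'P')
Last column: qQQ$PP
Original string S is at sorted index 3

Answer: qQQ$PP
3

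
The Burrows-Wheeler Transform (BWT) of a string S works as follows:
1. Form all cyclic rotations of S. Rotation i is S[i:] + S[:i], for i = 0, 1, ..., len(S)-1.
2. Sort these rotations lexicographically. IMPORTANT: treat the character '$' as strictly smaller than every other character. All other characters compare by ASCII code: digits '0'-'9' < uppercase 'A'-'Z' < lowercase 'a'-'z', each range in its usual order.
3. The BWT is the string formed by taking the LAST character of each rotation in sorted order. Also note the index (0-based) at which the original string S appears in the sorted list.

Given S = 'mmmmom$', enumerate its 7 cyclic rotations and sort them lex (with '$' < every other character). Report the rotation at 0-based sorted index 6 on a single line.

Answer: om$mmmm

Derivation:
All 7 rotations (rotation i = S[i:]+S[:i]):
  rot[0] = mmmmom$
  rot[1] = mmmom$m
  rot[2] = mmom$mm
  rot[3] = mom$mmm
  rot[4] = om$mmmm
  rot[5] = m$mmmmo
  rot[6] = $mmmmom
Sorted (with $ < everything):
  sorted[0] = $mmmmom
  sorted[1] = m$mmmmo
  sorted[2] = mmmmom$
  sorted[3] = mmmom$m
  sorted[4] = mmom$mm
  sorted[5] = mom$mmm
  sorted[6] = om$mmmm
sorted[6] = om$mmmm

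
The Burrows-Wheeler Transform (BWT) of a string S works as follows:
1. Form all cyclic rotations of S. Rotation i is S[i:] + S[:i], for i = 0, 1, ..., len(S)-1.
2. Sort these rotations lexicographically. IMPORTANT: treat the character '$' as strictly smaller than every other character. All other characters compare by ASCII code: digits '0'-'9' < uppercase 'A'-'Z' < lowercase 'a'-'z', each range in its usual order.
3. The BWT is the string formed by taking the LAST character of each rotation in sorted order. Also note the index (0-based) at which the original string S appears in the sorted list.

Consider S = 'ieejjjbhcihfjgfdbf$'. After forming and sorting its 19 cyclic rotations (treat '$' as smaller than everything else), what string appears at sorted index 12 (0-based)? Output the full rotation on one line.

Answer: hfjgfdbf$ieejjjbhci

Derivation:
All 19 rotations (rotation i = S[i:]+S[:i]):
  rot[0] = ieejjjbhcihfjgfdbf$
  rot[1] = eejjjbhcihfjgfdbf$i
  rot[2] = ejjjbhcihfjgfdbf$ie
  rot[3] = jjjbhcihfjgfdbf$iee
  rot[4] = jjbhcihfjgfdbf$ieej
  rot[5] = jbhcihfjgfdbf$ieejj
  rot[6] = bhcihfjgfdbf$ieejjj
  rot[7] = hcihfjgfdbf$ieejjjb
  rot[8] = cihfjgfdbf$ieejjjbh
  rot[9] = ihfjgfdbf$ieejjjbhc
  rot[10] = hfjgfdbf$ieejjjbhci
  rot[11] = fjgfdbf$ieejjjbhcih
  rot[12] = jgfdbf$ieejjjbhcihf
  rot[13] = gfdbf$ieejjjbhcihfj
  rot[14] = fdbf$ieejjjbhcihfjg
  rot[15] = dbf$ieejjjbhcihfjgf
  rot[16] = bf$ieejjjbhcihfjgfd
  rot[17] = f$ieejjjbhcihfjgfdb
  rot[18] = $ieejjjbhcihfjgfdbf
Sorted (with $ < everything):
  sorted[0] = $ieejjjbhcihfjgfdbf
  sorted[1] = bf$ieejjjbhcihfjgfd
  sorted[2] = bhcihfjgfdbf$ieejjj
  sorted[3] = cihfjgfdbf$ieejjjbh
  sorted[4] = dbf$ieejjjbhcihfjgf
  sorted[5] = eejjjbhcihfjgfdbf$i
  sorted[6] = ejjjbhcihfjgfdbf$ie
  sorted[7] = f$ieejjjbhcihfjgfdb
  sorted[8] = fdbf$ieejjjbhcihfjg
  sorted[9] = fjgfdbf$ieejjjbhcih
  sorted[10] = gfdbf$ieejjjbhcihfj
  sorted[11] = hcihfjgfdbf$ieejjjb
  sorted[12] = hfjgfdbf$ieejjjbhci
  sorted[13] = ieejjjbhcihfjgfdbf$
  sorted[14] = ihfjgfdbf$ieejjjbhc
  sorted[15] = jbhcihfjgfdbf$ieejj
  sorted[16] = jgfdbf$ieejjjbhcihf
  sorted[17] = jjbhcihfjgfdbf$ieej
  sorted[18] = jjjbhcihfjgfdbf$iee
sorted[12] = hfjgfdbf$ieejjjbhci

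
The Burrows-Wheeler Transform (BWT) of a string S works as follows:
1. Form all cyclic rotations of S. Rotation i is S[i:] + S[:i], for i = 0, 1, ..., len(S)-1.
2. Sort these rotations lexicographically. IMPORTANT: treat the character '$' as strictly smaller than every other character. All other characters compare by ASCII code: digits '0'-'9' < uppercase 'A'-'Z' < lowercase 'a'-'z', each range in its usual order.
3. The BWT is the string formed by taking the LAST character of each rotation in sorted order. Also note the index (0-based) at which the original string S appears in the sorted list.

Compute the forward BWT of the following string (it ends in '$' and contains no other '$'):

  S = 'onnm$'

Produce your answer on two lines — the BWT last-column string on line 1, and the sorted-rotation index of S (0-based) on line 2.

Answer: mnno$
4

Derivation:
All 5 rotations (rotation i = S[i:]+S[:i]):
  rot[0] = onnm$
  rot[1] = nnm$o
  rot[2] = nm$on
  rot[3] = m$onn
  rot[4] = $onnm
Sorted (with $ < everything):
  sorted[0] = $onnm  (last char: 'm')
  sorted[1] = m$onn  (last char: 'n')
  sorted[2] = nm$on  (last char: 'n')
  sorted[3] = nnm$o  (last char: 'o')
  sorted[4] = onnm$  (last char: '$')
Last column: mnno$
Original string S is at sorted index 4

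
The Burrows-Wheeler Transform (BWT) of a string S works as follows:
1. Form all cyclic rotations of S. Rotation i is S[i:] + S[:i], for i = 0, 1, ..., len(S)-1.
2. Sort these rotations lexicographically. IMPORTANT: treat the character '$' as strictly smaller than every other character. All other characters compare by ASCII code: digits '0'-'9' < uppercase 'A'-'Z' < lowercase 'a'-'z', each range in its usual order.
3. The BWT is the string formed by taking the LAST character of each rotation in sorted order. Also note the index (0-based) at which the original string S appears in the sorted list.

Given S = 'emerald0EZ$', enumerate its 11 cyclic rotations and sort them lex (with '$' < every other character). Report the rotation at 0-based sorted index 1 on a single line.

Answer: 0EZ$emerald

Derivation:
All 11 rotations (rotation i = S[i:]+S[:i]):
  rot[0] = emerald0EZ$
  rot[1] = merald0EZ$e
  rot[2] = erald0EZ$em
  rot[3] = rald0EZ$eme
  rot[4] = ald0EZ$emer
  rot[5] = ld0EZ$emera
  rot[6] = d0EZ$emeral
  rot[7] = 0EZ$emerald
  rot[8] = EZ$emerald0
  rot[9] = Z$emerald0E
  rot[10] = $emerald0EZ
Sorted (with $ < everything):
  sorted[0] = $emerald0EZ
  sorted[1] = 0EZ$emerald
  sorted[2] = EZ$emerald0
  sorted[3] = Z$emerald0E
  sorted[4] = ald0EZ$emer
  sorted[5] = d0EZ$emeral
  sorted[6] = emerald0EZ$
  sorted[7] = erald0EZ$em
  sorted[8] = ld0EZ$emera
  sorted[9] = merald0EZ$e
  sorted[10] = rald0EZ$eme
sorted[1] = 0EZ$emerald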